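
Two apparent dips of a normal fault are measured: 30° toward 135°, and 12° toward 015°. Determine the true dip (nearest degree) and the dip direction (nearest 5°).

The two traces are lines in the plane: v₁ = (sin 135°·cos 30°, cos 135°·cos 30°, −sin 30°), v₂ = (sin 15°·cos 12°, cos 15°·cos 12°, −sin 12°).
The plane normal is n = v₁ × v₂ ∝ (0.600, 0.001, 0.734).
Dip δ = arctan(|n_h|/n_z) = arctan(0.600/0.734) = 39.3°.
Dip direction = atan2(0.600, 0.001) = 90° (azimuth of n's horizontal projection).

true dip 39°, dip direction 090°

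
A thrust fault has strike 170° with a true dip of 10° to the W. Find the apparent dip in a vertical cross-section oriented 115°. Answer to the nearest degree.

8°

Angle between strike (170°) and section (115°): β = 55°.
tan(apparent dip) = tan 10° · sin 55° = 0.1444
α = arctan(0.1444) = 8.22°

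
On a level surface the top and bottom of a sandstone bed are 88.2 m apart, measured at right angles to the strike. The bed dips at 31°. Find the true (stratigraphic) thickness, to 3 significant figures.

True thickness t = w · sin(dip) = 88.2 × sin 31°
t = 88.2 × 0.5150 = 45.426 m

45.4 m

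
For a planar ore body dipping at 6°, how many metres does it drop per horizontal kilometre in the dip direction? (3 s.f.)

drop per km = 1000 × tan 6° = 1000 × 0.1051

105 m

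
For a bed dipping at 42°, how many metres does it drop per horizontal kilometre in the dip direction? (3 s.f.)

drop per km = 1000 × tan 42° = 1000 × 0.9004

900 m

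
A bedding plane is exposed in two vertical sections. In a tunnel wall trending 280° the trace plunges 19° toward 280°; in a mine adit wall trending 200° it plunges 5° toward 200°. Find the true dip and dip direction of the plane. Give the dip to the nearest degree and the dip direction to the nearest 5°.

true dip 19°, dip direction 275°

Each apparent-dip line lies in the plane. As unit vectors (x east, y north, z up), v₁ plunges 19°→280° and v₂ plunges 5°→200°.
The plane normal is n = v₁ × v₂ ∝ (-0.319, 0.030, 0.928).
True dip = arccos(n_z / |n|) = arccos(0.9452) = 19.1°.
Dip direction = azimuth of (n_x, n_y) = atan2(-0.319, 0.030) = 275°.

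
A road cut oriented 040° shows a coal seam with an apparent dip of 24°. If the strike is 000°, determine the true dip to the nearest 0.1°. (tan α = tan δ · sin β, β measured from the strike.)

β = acute angle between strike 000° and section 040° = 40°.
tan δ = tan α / sin β = tan 24° / sin 40° = 0.4452 / 0.6428 = 0.6927
true dip = arctan 0.6927 = 34.71°

34.7°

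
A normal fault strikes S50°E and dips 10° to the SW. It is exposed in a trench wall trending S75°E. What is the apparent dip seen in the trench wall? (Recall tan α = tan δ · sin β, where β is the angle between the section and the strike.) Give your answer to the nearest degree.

Angle between strike (S50°E) and section (S75°E): β = 25°.
tan α = tan 10° × sin 25° = 0.1763 × 0.4226 = 0.0745
apparent dip = arctan 0.0745 = 4.26°

4°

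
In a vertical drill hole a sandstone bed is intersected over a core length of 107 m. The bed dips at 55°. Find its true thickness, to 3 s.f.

61.4 m

True thickness t = h · cos(dip) = 107 × cos 55°
t = 107 × 0.5736 = 61.373 m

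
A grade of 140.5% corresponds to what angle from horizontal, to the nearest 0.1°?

54.6°

tan θ = 140.5/100 = 1.4050
θ = arctan(1.4050) = 54.56°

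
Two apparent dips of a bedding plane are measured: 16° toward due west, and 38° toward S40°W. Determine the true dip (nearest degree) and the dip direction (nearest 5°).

Each apparent-dip line lies in the plane. As unit vectors (x east, y north, z up), v₁ plunges 16°→due west and v₂ plunges 38°→S40°W.
The plane normal is n = v₁ × v₂ ∝ (-0.166, -0.452, 0.580).
Dip δ = arctan(|n_h|/n_z) = arctan(0.482/0.580) = 39.7°.
The horizontal component of n points toward azimuth atan2(n_x, n_y) = 200°, the dip direction.

true dip 40°, dip direction 200°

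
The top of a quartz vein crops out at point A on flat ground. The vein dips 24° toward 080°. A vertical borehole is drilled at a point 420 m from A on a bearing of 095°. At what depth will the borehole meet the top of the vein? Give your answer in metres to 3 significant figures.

The hole lies 15° from the dip direction, so the down-dip offset is 420 × cos 15° = 405.69 m.
Depth = down-dip offset × tan(dip) = 405.69 × tan 24° = 405.69 × 0.4452
Depth = 180.62 m

181 m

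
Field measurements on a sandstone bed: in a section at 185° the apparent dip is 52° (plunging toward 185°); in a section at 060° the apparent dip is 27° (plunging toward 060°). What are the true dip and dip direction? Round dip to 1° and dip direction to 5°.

true dip 63°, dip direction 135°

Each apparent-dip line lies in the plane. As unit vectors (x east, y north, z up), v₁ plunges 52°→185° and v₂ plunges 27°→060°.
The plane normal is n = v₁ × v₂ ∝ (0.630, -0.632, 0.449).
tan δ = √(n_x²+n_y²)/n_z = 0.892/0.449, so δ = 63.3°.
Dip direction = azimuth of (n_x, n_y) = atan2(0.630, -0.632) = 135°.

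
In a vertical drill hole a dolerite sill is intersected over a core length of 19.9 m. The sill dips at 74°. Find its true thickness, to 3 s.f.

True thickness t = h · cos(dip) = 19.9 × cos 74°
t = 19.9 × 0.2756 = 5.485 m

5.49 m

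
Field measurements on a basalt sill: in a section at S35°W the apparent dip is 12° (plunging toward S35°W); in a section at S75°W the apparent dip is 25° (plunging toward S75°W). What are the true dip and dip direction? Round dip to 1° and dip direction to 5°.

Represent each trace as a vector plunging at its apparent dip toward its trend (east-north-up frame): v₁ = (-0.561, -0.801, -0.208), v₂ = (-0.875, -0.235, -0.423).
Cross product v₁ × v₂ gives the pole to the plane: n ∝ (-0.290, 0.055, 0.570).
Dip δ = arctan(|n_h|/n_z) = arctan(0.295/0.570) = 27.4°.
Dip direction = azimuth of (n_x, n_y) = atan2(-0.290, 0.055) = 281°.

true dip 27°, dip direction 280°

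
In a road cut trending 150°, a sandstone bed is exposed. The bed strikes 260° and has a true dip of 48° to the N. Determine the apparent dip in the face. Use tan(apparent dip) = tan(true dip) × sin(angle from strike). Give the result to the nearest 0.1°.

Angle between strike (260°) and section (150°): β = 70°.
tan(apparent dip) = tan 48° · sin 70° = 1.0436
α = arctan(1.0436) = 46.22°

46.2°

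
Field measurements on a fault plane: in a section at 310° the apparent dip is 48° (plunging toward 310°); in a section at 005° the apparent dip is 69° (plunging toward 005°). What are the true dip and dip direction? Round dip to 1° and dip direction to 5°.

true dip 69°, dip direction 015°

Each apparent-dip line lies in the plane. As unit vectors (x east, y north, z up), v₁ plunges 48°→310° and v₂ plunges 69°→005°.
n = v₁ × v₂ = (0.136, 0.502, 0.196) (taken with n_z > 0).
True dip = arccos(n_z / |n|) = arccos(0.3534) = 69.3°.
The horizontal component of n points toward azimuth atan2(n_x, n_y) = 15°, the dip direction.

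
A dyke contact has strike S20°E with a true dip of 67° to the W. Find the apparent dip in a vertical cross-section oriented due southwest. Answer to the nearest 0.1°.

The section lies 65° from the strike.
tan(apparent dip) = tan 67° · sin 65° = 2.1351
α = arctan(2.1351) = 64.90°

64.9°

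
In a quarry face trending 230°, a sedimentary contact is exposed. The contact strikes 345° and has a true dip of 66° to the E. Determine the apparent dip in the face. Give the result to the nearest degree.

The section lies 65° from the strike.
tan(apparent dip) = tan 66° · sin 65° = 2.0356
α = arctan(2.0356) = 63.84°

64°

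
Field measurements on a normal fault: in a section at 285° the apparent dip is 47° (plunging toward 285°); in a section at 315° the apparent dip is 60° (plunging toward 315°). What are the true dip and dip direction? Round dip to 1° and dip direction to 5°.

Represent each trace as a vector plunging at its apparent dip toward its trend (east-north-up frame): v₁ = (-0.659, 0.177, -0.731), v₂ = (-0.354, 0.354, -0.866).
Cross product v₁ × v₂ gives the pole to the plane: n ∝ (-0.106, 0.312, 0.170).
Dip δ = arctan(|n_h|/n_z) = arctan(0.329/0.170) = 62.6°.
Dip direction = azimuth of (n_x, n_y) = atan2(-0.106, 0.312) = 341°.

true dip 63°, dip direction 340°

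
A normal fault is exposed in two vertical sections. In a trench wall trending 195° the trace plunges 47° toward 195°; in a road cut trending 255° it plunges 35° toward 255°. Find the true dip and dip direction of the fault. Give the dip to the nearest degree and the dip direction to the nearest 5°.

true dip 47°, dip direction 205°

The two traces are lines in the plane: v₁ = (sin 195°·cos 47°, cos 195°·cos 47°, −sin 47°), v₂ = (sin 255°·cos 35°, cos 255°·cos 35°, −sin 35°).
Cross product v₁ × v₂ gives the pole to the plane: n ∝ (-0.223, -0.477, 0.484).
tan δ = √(n_x²+n_y²)/n_z = 0.527/0.484, so δ = 47.4°.
Dip direction = azimuth of (n_x, n_y) = atan2(-0.223, -0.477) = 205°.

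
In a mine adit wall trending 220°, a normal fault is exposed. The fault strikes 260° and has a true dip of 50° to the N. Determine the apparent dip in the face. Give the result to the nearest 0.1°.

37.5°

Angle between strike (260°) and section (220°): β = 40°.
tan(apparent dip) = tan 50° · sin 40° = 0.7660
apparent dip = arctan 0.7660 = 37.45°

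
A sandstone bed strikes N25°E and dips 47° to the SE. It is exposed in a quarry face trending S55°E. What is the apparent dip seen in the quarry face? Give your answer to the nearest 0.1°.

46.6°

Angle between strike (N25°E) and section (S55°E): β = 80°.
tan(apparent dip) = tan 47° · sin 80° = 1.0561
α = arctan(1.0561) = 46.56°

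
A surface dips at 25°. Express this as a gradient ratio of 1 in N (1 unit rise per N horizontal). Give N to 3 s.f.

1 : N means tan θ = 1/N, so N = 1/tan 25° = 1/0.4663

1 in 2.14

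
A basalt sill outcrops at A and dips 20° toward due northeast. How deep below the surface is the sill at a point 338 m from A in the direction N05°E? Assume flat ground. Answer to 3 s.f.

The hole lies 40° from the dip direction, so the down-dip offset is 338 × cos 40° = 258.92 m.
Depth = down-dip offset × tan(dip) = 258.92 × tan 20° = 258.92 × 0.3640
Depth = 94.24 m

94.2 m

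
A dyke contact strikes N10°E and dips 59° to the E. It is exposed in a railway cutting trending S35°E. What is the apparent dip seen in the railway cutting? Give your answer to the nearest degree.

50°

Angle between strike (N10°E) and section (S35°E): β = 45°.
tan(apparent dip) = tan 59° · sin 45° = 1.1768
α = arctan(1.1768) = 49.64°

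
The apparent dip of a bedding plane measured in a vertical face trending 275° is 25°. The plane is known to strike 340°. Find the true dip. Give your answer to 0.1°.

27.2°

The section is 65° from the strike.
tan δ = tan α / sin β = tan 25° / sin 65° = 0.4663 / 0.9063 = 0.5145
δ = arctan(0.5145) = 27.23°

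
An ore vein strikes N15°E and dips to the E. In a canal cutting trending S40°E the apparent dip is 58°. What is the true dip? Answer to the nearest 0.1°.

62.9°

β = acute angle between strike N15°E and section S40°E = 55°.
tan(true dip) = tan 58° / sin 55° = 1.9536
true dip = arctan 1.9536 = 62.89°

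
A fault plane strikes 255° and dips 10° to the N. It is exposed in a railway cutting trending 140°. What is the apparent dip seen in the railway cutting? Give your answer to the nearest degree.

9°

Angle between strike (255°) and section (140°): β = 65°.
tan α = tan 10° × sin 65° = 0.1763 × 0.9063 = 0.1598
apparent dip = arctan 0.1598 = 9.08°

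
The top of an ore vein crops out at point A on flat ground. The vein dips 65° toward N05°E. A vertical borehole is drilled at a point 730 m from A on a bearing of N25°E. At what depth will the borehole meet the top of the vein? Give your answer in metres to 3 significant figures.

The hole lies 20° from the dip direction, so the down-dip offset is 730 × cos 20° = 685.98 m.
Depth = down-dip offset × tan(dip) = 685.98 × tan 65° = 685.98 × 2.1445
Depth = 1471.08 m

1470 m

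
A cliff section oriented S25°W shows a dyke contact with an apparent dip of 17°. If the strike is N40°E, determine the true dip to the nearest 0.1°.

49.8°

β = acute angle between strike N40°E and section S25°W = 15°.
tan δ = tan α / sin β = tan 17° / sin 15° = 0.3057 / 0.2588 = 1.1813
true dip = arctan 1.1813 = 49.75°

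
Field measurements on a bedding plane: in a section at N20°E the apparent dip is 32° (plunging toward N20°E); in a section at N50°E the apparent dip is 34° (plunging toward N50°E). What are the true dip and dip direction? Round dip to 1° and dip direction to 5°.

The two traces are lines in the plane: v₁ = (sin 20°·cos 32°, cos 20°·cos 32°, −sin 32°), v₂ = (sin 50°·cos 34°, cos 50°·cos 34°, −sin 34°).
The plane normal is n = v₁ × v₂ ∝ (0.163, 0.174, 0.352).
Dip δ = arctan(|n_h|/n_z) = arctan(0.239/0.352) = 34.2°.
Dip direction = azimuth of (n_x, n_y) = atan2(0.163, 0.174) = 43°.

true dip 34°, dip direction 045°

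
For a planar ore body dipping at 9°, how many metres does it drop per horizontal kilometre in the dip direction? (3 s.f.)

drop per km = 1000 × tan 9° = 1000 × 0.1584

158 m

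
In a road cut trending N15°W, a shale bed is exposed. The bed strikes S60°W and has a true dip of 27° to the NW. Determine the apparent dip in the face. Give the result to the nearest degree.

Angle between strike (S60°W) and section (N15°W): β = 75°.
tan(apparent dip) = tan 27° · sin 75° = 0.4922
α = arctan(0.4922) = 26.20°

26°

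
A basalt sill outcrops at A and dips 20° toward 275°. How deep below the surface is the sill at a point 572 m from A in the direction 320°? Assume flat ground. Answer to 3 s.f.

147 m

The hole lies 45° from the dip direction, so the down-dip offset is 572 × cos 45° = 404.47 m.
Depth = down-dip offset × tan(dip) = 404.47 × tan 20° = 404.47 × 0.3640
Depth = 147.21 m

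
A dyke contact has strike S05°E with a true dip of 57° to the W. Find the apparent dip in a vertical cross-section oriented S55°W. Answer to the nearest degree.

53°

Angle between strike (S05°E) and section (S55°W): β = 60°.
tan α = tan 57° × sin 60° = 1.5399 × 0.8660 = 1.3336
apparent dip = arctan 1.3336 = 53.13°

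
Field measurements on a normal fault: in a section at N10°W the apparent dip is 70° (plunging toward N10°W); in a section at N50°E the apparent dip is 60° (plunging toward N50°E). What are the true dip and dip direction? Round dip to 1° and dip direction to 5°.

Represent each trace as a vector plunging at its apparent dip toward its trend (east-north-up frame): v₁ = (-0.059, 0.337, -0.940), v₂ = (0.383, 0.321, -0.866).
Cross product v₁ × v₂ gives the pole to the plane: n ∝ (-0.010, 0.411, 0.148).
tan δ = √(n_x²+n_y²)/n_z = 0.411/0.148, so δ = 70.2°.
The horizontal component of n points toward azimuth atan2(n_x, n_y) = 359°, the dip direction.

true dip 70°, dip direction 000°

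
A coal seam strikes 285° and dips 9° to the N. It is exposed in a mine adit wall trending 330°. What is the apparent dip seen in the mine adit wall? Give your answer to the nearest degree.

6°

Angle between strike (285°) and section (330°): β = 45°.
tan α = tan 9° × sin 45° = 0.1584 × 0.7071 = 0.1120
α = arctan(0.1120) = 6.39°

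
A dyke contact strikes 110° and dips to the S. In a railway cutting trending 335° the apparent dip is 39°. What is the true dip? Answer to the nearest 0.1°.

β = acute angle between strike 110° and section 335° = 45°.
tan(true dip) = tan 39° / sin 45° = 1.1452
δ = arctan(1.1452) = 48.87°

48.9°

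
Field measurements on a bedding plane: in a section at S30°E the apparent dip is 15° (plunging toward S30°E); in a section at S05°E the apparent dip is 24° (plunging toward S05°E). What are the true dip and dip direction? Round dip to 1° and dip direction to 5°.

Each apparent-dip line lies in the plane. As unit vectors (x east, y north, z up), v₁ plunges 15°→S30°E and v₂ plunges 24°→S05°E.
n = v₁ × v₂ = (-0.105, -0.176, 0.373) (taken with n_z > 0).
Dip δ = arctan(|n_h|/n_z) = arctan(0.205/0.373) = 28.8°.
Dip direction = atan2(-0.105, -0.176) = 211° (azimuth of n's horizontal projection).

true dip 29°, dip direction 210°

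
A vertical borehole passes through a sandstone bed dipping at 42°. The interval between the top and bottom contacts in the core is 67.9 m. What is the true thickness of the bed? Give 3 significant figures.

50.5 m

True thickness t = h · cos(dip) = 67.9 × cos 42°
t = 67.9 × 0.7431 = 50.460 m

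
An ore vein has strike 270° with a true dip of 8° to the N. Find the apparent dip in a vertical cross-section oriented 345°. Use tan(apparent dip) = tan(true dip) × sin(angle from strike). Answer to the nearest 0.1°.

The strike is 270° and the section trends 345°; the acute angle between them is β = 75°.
tan(apparent dip) = tan 8° · sin 75° = 0.1358
apparent dip = arctan 0.1358 = 7.73°

7.7°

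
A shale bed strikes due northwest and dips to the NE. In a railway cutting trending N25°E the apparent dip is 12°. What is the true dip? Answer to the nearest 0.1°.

12.7°

β = acute angle between strike due northwest and section N25°E = 70°.
tan δ = tan α / sin β = tan 12° / sin 70° = 0.2126 / 0.9397 = 0.2262
δ = arctan(0.2262) = 12.75°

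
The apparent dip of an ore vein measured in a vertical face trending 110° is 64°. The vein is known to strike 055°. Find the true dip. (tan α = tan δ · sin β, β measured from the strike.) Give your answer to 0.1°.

β = acute angle between strike 055° and section 110° = 55°.
tan δ = tan α / sin β = tan 64° / sin 55° = 2.0503 / 0.8192 = 2.5030
δ = arctan(2.5030) = 68.22°

68.2°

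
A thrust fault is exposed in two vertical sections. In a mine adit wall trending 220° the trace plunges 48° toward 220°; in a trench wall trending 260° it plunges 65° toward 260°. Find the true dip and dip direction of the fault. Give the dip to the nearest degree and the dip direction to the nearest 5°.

The two traces are lines in the plane: v₁ = (sin 220°·cos 48°, cos 220°·cos 48°, −sin 48°), v₂ = (sin 260°·cos 65°, cos 260°·cos 65°, −sin 65°).
Cross product v₁ × v₂ gives the pole to the plane: n ∝ (-0.410, 0.081, 0.182).
True dip = arccos(n_z / |n|) = arccos(0.3989) = 66.5°.
Dip direction = azimuth of (n_x, n_y) = atan2(-0.410, 0.081) = 281°.

true dip 66°, dip direction 280°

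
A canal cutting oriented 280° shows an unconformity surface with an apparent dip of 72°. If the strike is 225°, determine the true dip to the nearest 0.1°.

The section is 55° from the strike.
tan(true dip) = tan 72° / sin 55° = 3.7572
true dip = arctan 3.7572 = 75.10°

75.1°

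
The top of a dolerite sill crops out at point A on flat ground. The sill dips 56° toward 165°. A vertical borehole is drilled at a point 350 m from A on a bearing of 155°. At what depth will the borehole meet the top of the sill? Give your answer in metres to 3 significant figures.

511 m

The hole lies 10° from the dip direction, so the down-dip offset is 350 × cos 10° = 344.68 m.
Depth = down-dip offset × tan(dip) = 344.68 × tan 56° = 344.68 × 1.4826
Depth = 511.01 m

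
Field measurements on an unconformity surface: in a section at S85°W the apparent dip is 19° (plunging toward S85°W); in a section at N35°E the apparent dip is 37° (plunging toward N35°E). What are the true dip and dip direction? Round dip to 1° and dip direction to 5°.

true dip 53°, dip direction 340°

Each apparent-dip line lies in the plane. As unit vectors (x east, y north, z up), v₁ plunges 19°→S85°W and v₂ plunges 37°→N35°E.
Cross product v₁ × v₂ gives the pole to the plane: n ∝ (-0.263, 0.716, 0.578).
tan δ = √(n_x²+n_y²)/n_z = 0.763/0.578, so δ = 52.8°.
The horizontal component of n points toward azimuth atan2(n_x, n_y) = 340°, the dip direction.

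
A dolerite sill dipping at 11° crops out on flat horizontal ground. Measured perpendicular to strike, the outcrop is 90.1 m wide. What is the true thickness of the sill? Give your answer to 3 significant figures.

True thickness t = w · sin(dip) = 90.1 × sin 11°
t = 90.1 × 0.1908 = 17.192 m

17.2 m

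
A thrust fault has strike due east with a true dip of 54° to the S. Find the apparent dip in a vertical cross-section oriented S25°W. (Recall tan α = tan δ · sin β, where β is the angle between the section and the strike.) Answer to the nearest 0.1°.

Angle between strike (due east) and section (S25°W): β = 65°.
tan(apparent dip) = tan 54° · sin 65° = 1.2474
apparent dip = arctan 1.2474 = 51.28°

51.3°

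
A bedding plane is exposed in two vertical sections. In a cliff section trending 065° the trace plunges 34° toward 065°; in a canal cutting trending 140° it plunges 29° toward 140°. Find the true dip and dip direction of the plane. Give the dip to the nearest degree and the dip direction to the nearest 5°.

true dip 38°, dip direction 095°

The two traces are lines in the plane: v₁ = (sin 65°·cos 34°, cos 65°·cos 34°, −sin 34°), v₂ = (sin 140°·cos 29°, cos 140°·cos 29°, −sin 29°).
n = v₁ × v₂ = (0.545, -0.050, 0.700) (taken with n_z > 0).
Dip δ = arctan(|n_h|/n_z) = arctan(0.547/0.700) = 38.0°.
The horizontal component of n points toward azimuth atan2(n_x, n_y) = 95°, the dip direction.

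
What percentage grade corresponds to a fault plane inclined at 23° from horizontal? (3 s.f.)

42.4%

grade % = 100 × tan 23° = 100 × 0.4245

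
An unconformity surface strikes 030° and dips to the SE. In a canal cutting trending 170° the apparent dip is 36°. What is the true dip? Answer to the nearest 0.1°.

The section is 40° from the strike.
tan δ = tan α / sin β = tan 36° / sin 40° = 0.7265 / 0.6428 = 1.1303
δ = arctan(1.1303) = 48.50°

48.5°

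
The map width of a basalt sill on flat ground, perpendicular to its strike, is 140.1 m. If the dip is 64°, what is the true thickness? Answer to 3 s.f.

True thickness t = w · sin(dip) = 140.1 × sin 64°
t = 140.1 × 0.8988 = 125.921 m

126 m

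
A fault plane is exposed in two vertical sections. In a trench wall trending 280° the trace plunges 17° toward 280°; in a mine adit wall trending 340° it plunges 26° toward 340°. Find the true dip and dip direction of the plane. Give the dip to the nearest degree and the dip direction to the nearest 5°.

true dip 26°, dip direction 330°

The two traces are lines in the plane: v₁ = (sin 280°·cos 17°, cos 280°·cos 17°, −sin 17°), v₂ = (sin 340°·cos 26°, cos 340°·cos 26°, −sin 26°).
The plane normal is n = v₁ × v₂ ∝ (-0.174, 0.323, 0.744).
True dip = arccos(n_z / |n|) = arccos(0.8969) = 26.2°.
Dip direction = atan2(-0.174, 0.323) = 332° (azimuth of n's horizontal projection).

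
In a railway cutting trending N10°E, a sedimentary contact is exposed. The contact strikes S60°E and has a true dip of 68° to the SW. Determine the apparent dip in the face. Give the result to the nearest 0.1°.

The strike is S60°E and the section trends N10°E; the acute angle between them is β = 70°.
tan(apparent dip) = tan 68° · sin 70° = 2.3258
apparent dip = arctan 2.3258 = 66.73°

66.7°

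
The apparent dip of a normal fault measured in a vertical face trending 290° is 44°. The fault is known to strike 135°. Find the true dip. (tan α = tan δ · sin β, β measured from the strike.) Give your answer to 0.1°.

The section is 25° from the strike.
tan(true dip) = tan 44° / sin 25° = 2.2850
true dip = arctan 2.2850 = 66.36°

66.4°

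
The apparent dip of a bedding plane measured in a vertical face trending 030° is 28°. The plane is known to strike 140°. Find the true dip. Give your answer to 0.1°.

29.5°

The section is 70° from the strike.
tan(true dip) = tan 28° / sin 70° = 0.5658
true dip = arctan 0.5658 = 29.50°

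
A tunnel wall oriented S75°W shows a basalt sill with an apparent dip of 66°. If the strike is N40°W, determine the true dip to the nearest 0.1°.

β = acute angle between strike N40°W and section S75°W = 65°.
tan δ = tan α / sin β = tan 66° / sin 65° = 2.2460 / 0.9063 = 2.4782
true dip = arctan 2.4782 = 68.03°

68.0°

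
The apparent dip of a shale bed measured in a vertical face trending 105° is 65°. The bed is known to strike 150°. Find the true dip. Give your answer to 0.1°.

71.8°

The section is 45° from the strike.
tan δ = tan α / sin β = tan 65° / sin 45° = 2.1445 / 0.7071 = 3.0328
δ = arctan(3.0328) = 71.75°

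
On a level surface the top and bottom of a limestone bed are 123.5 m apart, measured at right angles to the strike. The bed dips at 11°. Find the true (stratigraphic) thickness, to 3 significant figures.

True thickness t = w · sin(dip) = 123.5 × sin 11°
t = 123.5 × 0.1908 = 23.565 m

23.6 m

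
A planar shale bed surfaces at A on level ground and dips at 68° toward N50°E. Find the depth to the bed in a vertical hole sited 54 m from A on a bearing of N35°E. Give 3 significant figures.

The hole lies 15° from the dip direction, so the down-dip offset is 54 × cos 15° = 52.16 m.
Depth = down-dip offset × tan(dip) = 52.16 × tan 68° = 52.16 × 2.4751
Depth = 129.10 m

129 m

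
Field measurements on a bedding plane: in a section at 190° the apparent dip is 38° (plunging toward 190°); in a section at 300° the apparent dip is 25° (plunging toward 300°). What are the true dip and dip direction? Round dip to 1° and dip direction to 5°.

true dip 48°, dip direction 235°

Each apparent-dip line lies in the plane. As unit vectors (x east, y north, z up), v₁ plunges 38°→190° and v₂ plunges 25°→300°.
n = v₁ × v₂ = (-0.607, -0.425, 0.671) (taken with n_z > 0).
tan δ = √(n_x²+n_y²)/n_z = 0.741/0.671, so δ = 47.8°.
Dip direction = azimuth of (n_x, n_y) = atan2(-0.607, -0.425) = 235°.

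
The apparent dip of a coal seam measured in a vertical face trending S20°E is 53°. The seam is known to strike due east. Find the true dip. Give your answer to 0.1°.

54.7°

β = acute angle between strike due east and section S20°E = 70°.
tan(true dip) = tan 53° / sin 70° = 1.4122
δ = arctan(1.4122) = 54.70°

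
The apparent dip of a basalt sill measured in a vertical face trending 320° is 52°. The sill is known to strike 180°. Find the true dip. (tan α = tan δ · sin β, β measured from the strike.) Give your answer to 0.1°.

The section is 40° from the strike.
tan(true dip) = tan 52° / sin 40° = 1.9912
δ = arctan(1.9912) = 63.33°

63.3°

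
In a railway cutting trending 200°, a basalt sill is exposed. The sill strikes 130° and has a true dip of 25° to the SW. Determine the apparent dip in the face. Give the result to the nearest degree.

Angle between strike (130°) and section (200°): β = 70°.
tan(apparent dip) = tan 25° · sin 70° = 0.4382
apparent dip = arctan 0.4382 = 23.66°

24°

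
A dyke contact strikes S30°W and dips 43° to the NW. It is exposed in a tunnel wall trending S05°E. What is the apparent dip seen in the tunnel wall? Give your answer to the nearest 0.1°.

28.1°

The section lies 35° from the strike.
tan(apparent dip) = tan 43° · sin 35° = 0.5349
α = arctan(0.5349) = 28.14°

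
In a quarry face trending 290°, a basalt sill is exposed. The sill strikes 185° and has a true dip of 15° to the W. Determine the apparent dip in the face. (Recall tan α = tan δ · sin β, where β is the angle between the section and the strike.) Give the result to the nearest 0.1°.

The strike is 185° and the section trends 290°; the acute angle between them is β = 75°.
tan α = tan 15° × sin 75° = 0.2679 × 0.9659 = 0.2588
apparent dip = arctan 0.2588 = 14.51°

14.5°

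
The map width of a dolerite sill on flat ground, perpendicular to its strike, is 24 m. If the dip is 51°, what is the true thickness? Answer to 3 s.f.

True thickness t = w · sin(dip) = 24 × sin 51°
t = 24 × 0.7771 = 18.652 m

18.7 m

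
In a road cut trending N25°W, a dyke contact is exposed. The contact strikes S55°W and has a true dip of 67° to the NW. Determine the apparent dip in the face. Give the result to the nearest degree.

67°

The strike is S55°W and the section trends N25°W; the acute angle between them is β = 80°.
tan α = tan 67° × sin 80° = 2.3559 × 0.9848 = 2.3201
α = arctan(2.3201) = 66.68°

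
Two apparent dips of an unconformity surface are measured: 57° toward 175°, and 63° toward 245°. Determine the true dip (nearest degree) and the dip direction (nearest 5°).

true dip 65°, dip direction 220°

Represent each trace as a vector plunging at its apparent dip toward its trend (east-north-up frame): v₁ = (0.047, -0.543, -0.839), v₂ = (-0.411, -0.192, -0.891).
n = v₁ × v₂ = (-0.323, -0.387, 0.232) (taken with n_z > 0).
tan δ = √(n_x²+n_y²)/n_z = 0.504/0.232, so δ = 65.3°.
The horizontal component of n points toward azimuth atan2(n_x, n_y) = 220°, the dip direction.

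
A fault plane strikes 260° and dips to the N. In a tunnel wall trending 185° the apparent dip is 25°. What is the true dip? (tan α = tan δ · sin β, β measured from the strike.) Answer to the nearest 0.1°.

25.8°

The section is 75° from the strike.
tan δ = tan α / sin β = tan 25° / sin 75° = 0.4663 / 0.9659 = 0.4828
δ = arctan(0.4828) = 25.77°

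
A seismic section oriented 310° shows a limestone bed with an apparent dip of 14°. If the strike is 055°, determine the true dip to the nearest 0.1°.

The section is 75° from the strike.
tan δ = tan α / sin β = tan 14° / sin 75° = 0.2493 / 0.9659 = 0.2581
true dip = arctan 0.2581 = 14.47°

14.5°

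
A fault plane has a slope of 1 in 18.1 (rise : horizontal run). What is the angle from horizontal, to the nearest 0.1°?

tan θ = 1/18.1 = 0.0552
θ = arctan(0.0552) = 3.16°

3.2°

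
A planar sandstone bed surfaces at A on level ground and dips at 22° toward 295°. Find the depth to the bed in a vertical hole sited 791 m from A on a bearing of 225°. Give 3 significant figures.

109 m

The hole lies 70° from the dip direction, so the down-dip offset is 791 × cos 70° = 270.54 m.
Depth = down-dip offset × tan(dip) = 270.54 × tan 22° = 270.54 × 0.4040
Depth = 109.30 m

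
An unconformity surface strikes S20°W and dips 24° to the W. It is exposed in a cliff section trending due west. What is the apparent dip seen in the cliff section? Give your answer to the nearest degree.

The strike is S20°W and the section trends due west; the acute angle between them is β = 70°.
tan(apparent dip) = tan 24° · sin 70° = 0.4184
apparent dip = arctan 0.4184 = 22.70°

23°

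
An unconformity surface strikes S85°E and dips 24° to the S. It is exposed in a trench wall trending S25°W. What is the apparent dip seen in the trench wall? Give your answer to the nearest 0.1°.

22.7°

Angle between strike (S85°E) and section (S25°W): β = 70°.
tan(apparent dip) = tan 24° · sin 70° = 0.4184
apparent dip = arctan 0.4184 = 22.70°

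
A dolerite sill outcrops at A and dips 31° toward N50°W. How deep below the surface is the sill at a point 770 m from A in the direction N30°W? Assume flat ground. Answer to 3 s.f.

The hole lies 20° from the dip direction, so the down-dip offset is 770 × cos 20° = 723.56 m.
Depth = down-dip offset × tan(dip) = 723.56 × tan 31° = 723.56 × 0.6009
Depth = 434.76 m

435 m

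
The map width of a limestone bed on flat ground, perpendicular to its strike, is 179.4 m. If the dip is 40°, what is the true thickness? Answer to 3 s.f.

True thickness t = w · sin(dip) = 179.4 × sin 40°
t = 179.4 × 0.6428 = 115.316 m

115 m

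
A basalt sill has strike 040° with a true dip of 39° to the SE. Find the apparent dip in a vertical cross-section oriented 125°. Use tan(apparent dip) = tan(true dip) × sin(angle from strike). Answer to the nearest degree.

39°

The section lies 85° from the strike.
tan(apparent dip) = tan 39° · sin 85° = 0.8067
α = arctan(0.8067) = 38.89°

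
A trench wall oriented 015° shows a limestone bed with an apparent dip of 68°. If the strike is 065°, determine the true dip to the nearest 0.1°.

The section is 50° from the strike.
tan δ = tan α / sin β = tan 68° / sin 50° = 2.4751 / 0.7660 = 3.2310
true dip = arctan 3.2310 = 72.80°

72.8°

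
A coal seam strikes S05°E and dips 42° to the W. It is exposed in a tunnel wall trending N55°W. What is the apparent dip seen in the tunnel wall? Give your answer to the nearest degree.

35°

The section lies 50° from the strike.
tan(apparent dip) = tan 42° · sin 50° = 0.6897
apparent dip = arctan 0.6897 = 34.60°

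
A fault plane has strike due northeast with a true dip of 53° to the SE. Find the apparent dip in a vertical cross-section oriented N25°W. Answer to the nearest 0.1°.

The section lies 70° from the strike.
tan(apparent dip) = tan 53° · sin 70° = 1.2470
α = arctan(1.2470) = 51.27°

51.3°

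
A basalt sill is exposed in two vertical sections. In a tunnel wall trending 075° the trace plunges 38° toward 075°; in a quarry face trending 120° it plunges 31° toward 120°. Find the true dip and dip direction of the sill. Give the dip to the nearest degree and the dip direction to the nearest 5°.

The two traces are lines in the plane: v₁ = (sin 75°·cos 38°, cos 75°·cos 38°, −sin 38°), v₂ = (sin 120°·cos 31°, cos 120°·cos 31°, −sin 31°).
n = v₁ × v₂ = (0.369, 0.065, 0.478) (taken with n_z > 0).
tan δ = √(n_x²+n_y²)/n_z = 0.375/0.478, so δ = 38.1°.
The horizontal component of n points toward azimuth atan2(n_x, n_y) = 80°, the dip direction.

true dip 38°, dip direction 080°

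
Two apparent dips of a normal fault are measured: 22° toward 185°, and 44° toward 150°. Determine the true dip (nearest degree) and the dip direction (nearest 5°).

true dip 50°, dip direction 115°

Each apparent-dip line lies in the plane. As unit vectors (x east, y north, z up), v₁ plunges 22°→185° and v₂ plunges 44°→150°.
n = v₁ × v₂ = (0.408, -0.191, 0.383) (taken with n_z > 0).
tan δ = √(n_x²+n_y²)/n_z = 0.451/0.383, so δ = 49.7°.
Dip direction = azimuth of (n_x, n_y) = atan2(0.408, -0.191) = 115°.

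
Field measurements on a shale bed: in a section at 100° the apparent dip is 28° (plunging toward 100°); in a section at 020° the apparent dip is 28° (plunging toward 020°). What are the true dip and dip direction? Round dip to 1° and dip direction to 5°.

Represent each trace as a vector plunging at its apparent dip toward its trend (east-north-up frame): v₁ = (0.870, -0.153, -0.469), v₂ = (0.302, 0.830, -0.469).
n = v₁ × v₂ = (0.462, 0.266, 0.768) (taken with n_z > 0).
True dip = arccos(n_z / |n|) = arccos(0.8215) = 34.8°.
The horizontal component of n points toward azimuth atan2(n_x, n_y) = 60°, the dip direction.

true dip 35°, dip direction 060°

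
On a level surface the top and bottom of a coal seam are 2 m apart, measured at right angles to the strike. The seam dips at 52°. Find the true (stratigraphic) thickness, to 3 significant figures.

True thickness t = w · sin(dip) = 2 × sin 52°
t = 2 × 0.7880 = 1.576 m

1.58 m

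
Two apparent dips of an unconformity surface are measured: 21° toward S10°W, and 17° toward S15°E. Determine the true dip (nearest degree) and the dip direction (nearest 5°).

true dip 22°, dip direction 205°

Represent each trace as a vector plunging at its apparent dip toward its trend (east-north-up frame): v₁ = (-0.162, -0.919, -0.358), v₂ = (0.248, -0.924, -0.292).
The plane normal is n = v₁ × v₂ ∝ (-0.062, -0.136, 0.377).
True dip = arccos(n_z / |n|) = arccos(0.9296) = 21.6°.
The horizontal component of n points toward azimuth atan2(n_x, n_y) = 205°, the dip direction.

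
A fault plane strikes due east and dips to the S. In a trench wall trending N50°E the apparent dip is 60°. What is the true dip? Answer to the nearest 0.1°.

69.6°

β = acute angle between strike due east and section N50°E = 40°.
tan(true dip) = tan 60° / sin 40° = 2.6946
δ = arctan(2.6946) = 69.64°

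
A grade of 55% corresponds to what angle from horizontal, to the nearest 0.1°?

28.8°

tan θ = 55/100 = 0.5500
θ = arctan(0.5500) = 28.81°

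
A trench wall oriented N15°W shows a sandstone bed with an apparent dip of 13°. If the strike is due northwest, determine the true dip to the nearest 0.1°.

24.8°

The section is 30° from the strike.
tan(true dip) = tan 13° / sin 30° = 0.4617
true dip = arctan 0.4617 = 24.78°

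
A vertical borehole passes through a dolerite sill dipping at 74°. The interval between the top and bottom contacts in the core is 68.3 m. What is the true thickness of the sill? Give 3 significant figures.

18.8 m

True thickness t = h · cos(dip) = 68.3 × cos 74°
t = 68.3 × 0.2756 = 18.826 m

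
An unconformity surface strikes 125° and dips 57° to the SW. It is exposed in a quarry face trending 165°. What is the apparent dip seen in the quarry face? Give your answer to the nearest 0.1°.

44.7°

The strike is 125° and the section trends 165°; the acute angle between them is β = 40°.
tan(apparent dip) = tan 57° · sin 40° = 0.9898
α = arctan(0.9898) = 44.71°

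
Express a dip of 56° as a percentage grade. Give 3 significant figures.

148%

grade % = 100 × tan 56° = 100 × 1.4826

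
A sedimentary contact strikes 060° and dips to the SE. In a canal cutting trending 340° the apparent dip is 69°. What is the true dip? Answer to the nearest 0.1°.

69.3°

The section is 80° from the strike.
tan δ = tan α / sin β = tan 69° / sin 80° = 2.6051 / 0.9848 = 2.6453
true dip = arctan 2.6453 = 69.29°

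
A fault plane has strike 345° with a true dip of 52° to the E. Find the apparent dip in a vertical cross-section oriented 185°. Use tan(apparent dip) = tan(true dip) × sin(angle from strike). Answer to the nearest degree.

The strike is 345° and the section trends 185°; the acute angle between them is β = 20°.
tan(apparent dip) = tan 52° · sin 20° = 0.4378
α = arctan(0.4378) = 23.64°

24°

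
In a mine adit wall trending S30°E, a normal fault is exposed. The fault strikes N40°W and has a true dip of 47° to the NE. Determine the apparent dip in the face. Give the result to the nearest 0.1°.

The strike is N40°W and the section trends S30°E; the acute angle between them is β = 10°.
tan α = tan 47° × sin 10° = 1.0724 × 0.1736 = 0.1862
apparent dip = arctan 0.1862 = 10.55°

10.5°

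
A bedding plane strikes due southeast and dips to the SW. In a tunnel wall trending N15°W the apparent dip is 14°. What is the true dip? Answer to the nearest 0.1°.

26.5°

The section is 30° from the strike.
tan δ = tan α / sin β = tan 14° / sin 30° = 0.2493 / 0.5000 = 0.4987
δ = arctan(0.4987) = 26.50°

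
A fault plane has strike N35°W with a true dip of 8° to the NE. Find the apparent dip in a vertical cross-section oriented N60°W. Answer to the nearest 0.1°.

3.4°

The section lies 25° from the strike.
tan(apparent dip) = tan 8° · sin 25° = 0.0594
apparent dip = arctan 0.0594 = 3.40°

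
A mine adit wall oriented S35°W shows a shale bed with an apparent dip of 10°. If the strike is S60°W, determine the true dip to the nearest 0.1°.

The section is 25° from the strike.
tan δ = tan α / sin β = tan 10° / sin 25° = 0.1763 / 0.4226 = 0.4172
true dip = arctan 0.4172 = 22.65°

22.6°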